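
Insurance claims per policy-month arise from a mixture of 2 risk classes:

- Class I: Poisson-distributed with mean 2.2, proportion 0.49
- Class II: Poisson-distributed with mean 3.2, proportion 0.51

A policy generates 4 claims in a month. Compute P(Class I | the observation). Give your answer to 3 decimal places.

By Bayes' theorem, P(k | x) = π_k f_k(x) / Σ_j π_j f_j(x).
Evaluate each component's likelihood at the observed value:
  p_I = 0.108151
  p_II = 0.178093
Weight by the priors:
  π_I·p_I = 0.49 × 0.108151 = 0.0529941
  π_II·p_II = 0.51 × 0.178093 = 0.0908273
Normaliser: 0.0529941 + 0.0908273 = 0.143821
P(Class I | x) = 0.0529941 / 0.143821 ≈ 0.368

0.368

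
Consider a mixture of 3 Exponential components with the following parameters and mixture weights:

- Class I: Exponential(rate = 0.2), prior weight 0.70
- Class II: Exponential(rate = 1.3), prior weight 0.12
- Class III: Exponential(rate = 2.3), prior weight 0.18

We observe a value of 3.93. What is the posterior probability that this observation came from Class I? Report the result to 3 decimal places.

0.985

P(component k | x) = P(Z=k)·f_k(x) / marginal(x), where marginal(x) = Σ_j P(Z=j)·f_j(x).
Exponential densities:
  L_I = 0.0911328
  L_II = 0.00785476
  L_III = 0.000272986
Weight by the priors:
  P(Z=I)·L_I = 0.70 × 0.0911328 = 0.0637929
  P(Z=II)·L_II = 0.12 × 0.00785476 = 0.000942571
  P(Z=III)·L_III = 0.18 × 0.000272986 = 4.91374e-05
Sum: 0.0637929 + 0.000942571 + 4.91374e-05 = 0.0647846
P(Class I | 3.93) = 0.0637929 / 0.0647846 ≈ 0.985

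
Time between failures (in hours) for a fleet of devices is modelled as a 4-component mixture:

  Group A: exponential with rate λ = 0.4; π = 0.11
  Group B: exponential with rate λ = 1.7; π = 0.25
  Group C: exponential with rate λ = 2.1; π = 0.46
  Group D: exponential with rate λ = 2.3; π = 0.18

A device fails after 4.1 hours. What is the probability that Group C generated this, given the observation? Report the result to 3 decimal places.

0.019

Apply Bayes' rule: the posterior for each component is proportional to its prior times its likelihood at x.
Evaluate each component's likelihood at the observed value:
  f_A = 0.4·e^(−0.4·4.1) = 0.4·e^(−1.6400) = 0.077592
  f_B = 1.7·e^(−1.7·4.1) = 1.7·e^(−6.9700) = 0.00159741
  f_C = 2.1·e^(−2.1·4.1) = 2.1·e^(−8.6100) = 0.000382775
  f_D = 2.3·e^(−2.3·4.1) = 2.3·e^(−9.4300) = 0.000184642
Weight by the priors:
  π_A·f_A = 0.11 × 0.077592 = 0.00853512
  π_B·f_B = 0.25 × 0.00159741 = 0.000399352
  π_C·f_C = 0.46 × 0.000382775 = 0.000176077
  π_D·f_D = 0.18 × 0.000184642 = 3.32356e-05
Denominator: 0.00853512 + 0.000399352 + 0.000176077 + 3.32356e-05 = 0.00914379
So the posterior for Group C is 0.000176077 / 0.00914379 ≈ 0.019.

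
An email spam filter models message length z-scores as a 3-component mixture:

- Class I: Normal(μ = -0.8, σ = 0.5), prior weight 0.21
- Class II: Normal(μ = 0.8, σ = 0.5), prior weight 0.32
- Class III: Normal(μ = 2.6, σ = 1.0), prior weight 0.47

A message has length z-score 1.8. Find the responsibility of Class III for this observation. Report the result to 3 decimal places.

0.798

The responsibility of component k is w_k f_k(x) divided by Σ_j w_j f_j(x).
Evaluate each component's likelihood at the observed value:
  f_I = (1/(0.5·√(2π)))·exp(−(1.8−-0.8)²/(2·0.5²)) = 0.797885·exp(-13.52000) = 1.07221e-06
  f_II = (1/(0.5·√(2π)))·exp(−(1.8−0.8)²/(2·0.5²)) = 0.797885·exp(-2.00000) = 0.107982
  f_III = (1/(1.0·√(2π)))·exp(−(1.8−2.6)²/(2·1.0²)) = 0.398942·exp(-0.32000) = 0.289692
Unnormalised posteriors:
  w_I·f_I = 0.21 × 1.07221e-06 = 2.25163e-07
  w_II·f_II = 0.32 × 0.107982 = 0.0345542
  w_III·f_III = 0.47 × 0.289692 = 0.136155
Evidence: 2.25163e-07 + 0.0345542 + 0.136155 = 0.170709
P(Class III | data) ≈ 0.798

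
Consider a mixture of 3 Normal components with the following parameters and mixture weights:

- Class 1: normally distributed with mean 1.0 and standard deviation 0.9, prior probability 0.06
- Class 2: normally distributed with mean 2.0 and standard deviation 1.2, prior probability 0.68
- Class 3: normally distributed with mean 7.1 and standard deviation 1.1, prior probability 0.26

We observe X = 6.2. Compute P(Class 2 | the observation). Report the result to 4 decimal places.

By Bayes' theorem, P(k | x) = P(Z=k) f_k(x) / Σ_j P(Z=j) f_j(x).
Component likelihoods at x = 6.2:
  p_1 = (1/(0.9·√(2π)))·exp(−(6.2−1.0)²/(2·0.9²)) = 0.443269·exp(-16.69136) = 2.49864e-08
  p_2 = (1/(1.2·√(2π)))·exp(−(6.2−2.0)²/(2·1.2²)) = 0.332452·exp(-6.12500) = 0.000727236
  p_3 = (1/(1.1·√(2π)))·exp(−(6.2−7.1)²/(2·1.1²)) = 0.362675·exp(-0.33471) = 0.25951
Prior × likelihood for each component:
  P(Z=1)·p_1 = 0.06 × 2.49864e-08 = 1.49918e-09
  P(Z=2)·p_2 = 0.68 × 0.000727236 = 0.00049452
  P(Z=3)·p_3 = 0.26 × 0.25951 = 0.0674726
Denominator: 1.49918e-09 + 0.00049452 + 0.0674726 = 0.0679672
P(Class 2 | 6.2) = 0.00049452 / 0.0679672 ≈ 0.0073

0.0073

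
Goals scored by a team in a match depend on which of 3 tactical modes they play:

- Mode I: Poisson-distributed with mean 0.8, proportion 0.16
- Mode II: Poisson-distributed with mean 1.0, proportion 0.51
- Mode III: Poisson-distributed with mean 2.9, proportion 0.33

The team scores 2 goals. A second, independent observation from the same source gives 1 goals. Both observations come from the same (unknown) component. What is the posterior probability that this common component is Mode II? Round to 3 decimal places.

0.628

Posterior ∝ prior × likelihood, so P(k | x) ∝ π_k f_k(x); normalise over all components.
Since both observations come from the same component, the likelihood for component k is f_k(x₁)·f_k(x₂).
  f_I = [0.143785] × [0.359463] = 0.0516855
  f_II = [0.18394] × [0.367879] = 0.0676676
  f_III = [0.231373] × [0.159567] = 0.0369195
Prior × likelihood for each component:
  π_I·f_I = 0.16 × 0.0516855 = 0.00826968
  π_II·f_II = 0.51 × 0.0676676 = 0.0345105
  π_III·f_III = 0.33 × 0.0369195 = 0.0121834
Sum: 0.00826968 + 0.0345105 + 0.0121834 = 0.0549636
P(Mode II | data) = 0.0345105 / 0.0549636 ≈ 0.628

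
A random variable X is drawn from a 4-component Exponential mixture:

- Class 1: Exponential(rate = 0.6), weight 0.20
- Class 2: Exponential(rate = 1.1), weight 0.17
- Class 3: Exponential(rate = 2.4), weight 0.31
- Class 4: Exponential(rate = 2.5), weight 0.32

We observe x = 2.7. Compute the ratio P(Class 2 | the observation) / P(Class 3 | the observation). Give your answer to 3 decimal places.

8.407

Since P(k|x) ∝ w_k f_k(x), the posterior odds are w_i f_i(x) / (w_j f_j(x)).
Evaluate each component's likelihood at the observed value:
  L_1 = 0.118739
  L_2 = 0.0564336
  L_3 = 0.00368115
  L_4 = 0.0029272
0.00959372 / 0.00114116 ≈ 8.407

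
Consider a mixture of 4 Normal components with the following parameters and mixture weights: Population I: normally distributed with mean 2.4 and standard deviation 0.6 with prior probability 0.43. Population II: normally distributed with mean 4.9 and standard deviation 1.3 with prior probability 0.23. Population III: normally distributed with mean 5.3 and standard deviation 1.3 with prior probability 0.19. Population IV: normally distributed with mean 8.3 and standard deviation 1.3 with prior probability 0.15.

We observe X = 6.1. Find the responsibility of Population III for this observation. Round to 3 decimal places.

0.458

P(component k | x) = π_k·f_k(x) / marginal(x), where marginal(x) = Σ_j π_j·f_j(x).
Component likelihoods at x = 6.1:
  L_I = 3.67394e-09
  L_II = 0.20042
  L_III = 0.253941
  L_IV = 0.0732955
Prior × likelihood for each component:
  π_I·L_I = 0.43 × 3.67394e-09 = 1.57979e-09
  π_II·L_II = 0.23 × 0.20042 = 0.0460967
  π_III·L_III = 0.19 × 0.253941 = 0.0482489
  π_IV·L_IV = 0.15 × 0.0732955 = 0.0109943
Marginal: 1.57979e-09 + 0.0460967 + 0.0482489 + 0.0109943 = 0.10534
Responsibility of Population III: 0.0482489 / 0.10534 ≈ 0.458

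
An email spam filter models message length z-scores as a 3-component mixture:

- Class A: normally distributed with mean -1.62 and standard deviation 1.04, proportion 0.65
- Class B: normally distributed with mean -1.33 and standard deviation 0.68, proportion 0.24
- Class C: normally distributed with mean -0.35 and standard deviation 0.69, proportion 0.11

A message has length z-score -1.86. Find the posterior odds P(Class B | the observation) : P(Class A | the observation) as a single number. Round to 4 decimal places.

Since P(k|x) ∝ π_k f_k(x), the posterior odds are π_i f_i(x) / (π_j f_j(x)).
Component likelihoods at x = -1.86:
  f_A = 0.373519
  f_B = 0.433
  f_C = 0.0527372
Posterior odds = (π_B·f_B) / (π_A·f_A) = (0.24·0.433) / (0.65·0.373519) = 0.10392 / 0.242787 ≈ 0.4280

0.4280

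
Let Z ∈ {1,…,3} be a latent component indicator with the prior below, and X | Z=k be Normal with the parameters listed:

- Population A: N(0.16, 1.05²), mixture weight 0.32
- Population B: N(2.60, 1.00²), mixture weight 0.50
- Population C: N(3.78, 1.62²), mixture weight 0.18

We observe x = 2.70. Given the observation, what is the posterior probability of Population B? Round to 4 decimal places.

P(component k | x) = P(Z=k)·f_k(x) / marginal(x), where marginal(x) = Σ_j P(Z=j)·f_j(x).
Normal densities:
  L_A = 0.0203714
  L_B = 0.396953
  L_C = 0.19719
Weight by the priors:
  P(Z=A)·L_A = 0.32 × 0.0203714 = 0.00651884
  P(Z=B)·L_B = 0.50 × 0.396953 = 0.198476
  P(Z=C)·L_C = 0.18 × 0.19719 = 0.0354942
Evidence: 0.00651884 + 0.198476 + 0.0354942 = 0.240489
P(Population B | data) = 0.198476 / 0.240489 ≈ 0.8253

0.8253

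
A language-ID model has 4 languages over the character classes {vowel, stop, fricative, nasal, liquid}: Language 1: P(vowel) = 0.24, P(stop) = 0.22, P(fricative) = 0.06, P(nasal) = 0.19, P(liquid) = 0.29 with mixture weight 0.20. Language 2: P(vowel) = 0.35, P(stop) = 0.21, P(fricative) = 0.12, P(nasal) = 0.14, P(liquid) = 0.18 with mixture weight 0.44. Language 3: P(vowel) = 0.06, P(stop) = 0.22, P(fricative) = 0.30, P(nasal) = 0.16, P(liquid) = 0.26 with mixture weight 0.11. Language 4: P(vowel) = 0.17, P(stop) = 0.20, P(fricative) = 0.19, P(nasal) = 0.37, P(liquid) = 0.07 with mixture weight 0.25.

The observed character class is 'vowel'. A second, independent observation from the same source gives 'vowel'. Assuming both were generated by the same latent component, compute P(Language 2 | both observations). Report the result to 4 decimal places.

0.7379

Posterior ∝ prior × likelihood, so P(k | x) ∝ P(Z=k) f_k(x); normalise over all components.
Since both observations come from the same component, the likelihood for component k is f_k(x₁)·f_k(x₂).
  p_1 = [0.24] × [0.24] = 0.0576
  p_2 = [0.35] × [0.35] = 0.1225
  p_3 = [0.06] × [0.06] = 0.0036
  p_4 = [0.17] × [0.17] = 0.0289
Weight by the priors:
  P(Z=1)·p_1 = 0.20 × 0.0576 = 0.01152
  P(Z=2)·p_2 = 0.44 × 0.1225 = 0.0539
  P(Z=3)·p_3 = 0.11 × 0.0036 = 0.000396
  P(Z=4)·p_4 = 0.25 × 0.0289 = 0.007225
Marginal: 0.01152 + 0.0539 + 0.000396 + 0.007225 = 0.073041
So the posterior for Language 2 is 0.0539 / 0.073041 ≈ 0.7379.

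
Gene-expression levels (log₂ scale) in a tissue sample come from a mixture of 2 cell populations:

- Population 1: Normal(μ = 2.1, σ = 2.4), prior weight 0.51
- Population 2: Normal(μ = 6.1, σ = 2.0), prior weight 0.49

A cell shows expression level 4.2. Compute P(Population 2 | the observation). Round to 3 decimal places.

By Bayes' theorem, P(k | x) = π_k f_k(x) / Σ_j π_j f_j(x).
Evaluate each component's likelihood at the observed value:
  f_1 = (1/(2.4·√(2π)))·exp(−(4.2−2.1)²/(2·2.4²)) = 0.166226·exp(-0.38281) = 0.113356
  f_2 = (1/(2.0·√(2π)))·exp(−(4.2−6.1)²/(2·2.0²)) = 0.199471·exp(-0.45125) = 0.12703
Prior × likelihood for each component:
  π_1·f_1 = 0.51 × 0.113356 = 0.0578117
  π_2·f_2 = 0.49 × 0.12703 = 0.0622445
Sum: 0.0578117 + 0.0622445 = 0.120056
P(Population 2 | x) = 0.0622445 / 0.120056 ≈ 0.518

0.518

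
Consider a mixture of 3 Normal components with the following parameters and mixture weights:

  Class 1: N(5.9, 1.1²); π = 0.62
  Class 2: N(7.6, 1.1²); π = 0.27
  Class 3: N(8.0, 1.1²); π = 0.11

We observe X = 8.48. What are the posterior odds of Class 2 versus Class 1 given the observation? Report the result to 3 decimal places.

Since P(k|x) ∝ π_k f_k(x), the posterior odds are π_i f_i(x) / (π_j f_j(x)).
Normal densities:
  f_1 = 0.0231716
  f_2 = 0.263356
  f_3 = 0.329739
Odds = (0.27/0.62) × (0.263356/0.0231716) = 0.435484 × 11.3655 ≈ 4.949

4.949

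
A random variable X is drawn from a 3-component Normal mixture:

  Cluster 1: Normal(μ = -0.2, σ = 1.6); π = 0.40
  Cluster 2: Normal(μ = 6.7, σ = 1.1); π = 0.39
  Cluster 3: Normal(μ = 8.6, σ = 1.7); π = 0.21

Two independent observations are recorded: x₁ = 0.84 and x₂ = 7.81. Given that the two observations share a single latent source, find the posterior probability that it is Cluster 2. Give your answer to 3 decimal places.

0.052

The responsibility of component k is w_k f_k(x) divided by Σ_j w_j f_j(x).
Since both observations come from the same component, the likelihood for component k is f_k(x₁)·f_k(x₂).
  L_1 = [(1/(1.6·√(2π)))·exp(−(0.84−-0.2)²/(2·1.6²)) = 0.249339·exp(-0.21125) = 0.201858] × [9.00594e-07] = 1.81792e-07
  L_2 = [(1/(1.1·√(2π)))·exp(−(0.84−6.7)²/(2·1.1²)) = 0.362675·exp(-14.18992) = 2.4941e-07] × [0.217974] = 5.43649e-08
  L_3 = [(1/(1.7·√(2π)))·exp(−(0.84−8.6)²/(2·1.7²)) = 0.234672·exp(-10.41827) = 7.01236e-06] × [0.210653] = 1.47717e-06
Prior × likelihood for each component:
  w_1·L_1 = 0.40 × 1.81792e-07 = 7.27167e-08
  w_2·L_2 = 0.39 × 5.43649e-08 = 2.12023e-08
  w_3·L_3 = 0.21 × 1.47717e-06 = 3.10207e-07
Denominator: 7.27167e-08 + 2.12023e-08 + 3.10207e-07 = 4.04126e-07
So the posterior for Cluster 2 is 2.12023e-08 / 4.04126e-07 ≈ 0.052.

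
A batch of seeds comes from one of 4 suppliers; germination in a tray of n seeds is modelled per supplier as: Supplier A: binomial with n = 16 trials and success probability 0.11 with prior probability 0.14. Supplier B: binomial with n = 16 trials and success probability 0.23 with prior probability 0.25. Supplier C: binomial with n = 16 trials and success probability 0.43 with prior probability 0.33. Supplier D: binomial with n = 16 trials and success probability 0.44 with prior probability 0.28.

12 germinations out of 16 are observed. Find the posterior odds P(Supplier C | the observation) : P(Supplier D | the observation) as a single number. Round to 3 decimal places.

0.960

The posterior odds equal the prior odds times the likelihood ratio: (π_i/π_j)·(f_i(x)/f_j(x)).
Component likelihoods at x = 12 germinations out of 16:
  f_A = 3.5838e-09
  f_B = 1.40207e-05
  f_C = 0.00767701
  f_D = 0.00942444
Odds = (0.33/0.28) × (0.00767701/0.00942444) = 1.17857 × 0.814585 ≈ 0.960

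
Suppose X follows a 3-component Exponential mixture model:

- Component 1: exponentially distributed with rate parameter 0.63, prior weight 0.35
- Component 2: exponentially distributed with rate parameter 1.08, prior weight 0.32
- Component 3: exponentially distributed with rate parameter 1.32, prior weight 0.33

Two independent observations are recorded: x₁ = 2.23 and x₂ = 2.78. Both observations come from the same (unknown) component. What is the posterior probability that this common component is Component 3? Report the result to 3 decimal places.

0.092

Posterior ∝ prior × likelihood, so P(k | x) ∝ π_k f_k(x); normalise over all components.
Since both observations come from the same component, the likelihood for component k is f_k(x₁)·f_k(x₂).
  L_1 = [0.63·e^(−0.63·2.23) = 0.63·e^(−1.4049) = 0.154597] × [0.109324] = 0.0169012
  L_2 = [1.08·e^(−1.08·2.23) = 1.08·e^(−2.4084) = 0.0971558] × [0.0536411] = 0.00521155
  L_3 = [1.32·e^(−1.32·2.23) = 1.32·e^(−2.9436) = 0.069532] × [0.0336424] = 0.00233922
Prior × likelihood for each component:
  π_1·L_1 = 0.35 × 0.0169012 = 0.00591542
  π_2·L_2 = 0.32 × 0.00521155 = 0.0016677
  π_3·L_3 = 0.33 × 0.00233922 = 0.000771944
Evidence: 0.00591542 + 0.0016677 + 0.000771944 = 0.00835506
P(Component 3 | x) ≈ 0.092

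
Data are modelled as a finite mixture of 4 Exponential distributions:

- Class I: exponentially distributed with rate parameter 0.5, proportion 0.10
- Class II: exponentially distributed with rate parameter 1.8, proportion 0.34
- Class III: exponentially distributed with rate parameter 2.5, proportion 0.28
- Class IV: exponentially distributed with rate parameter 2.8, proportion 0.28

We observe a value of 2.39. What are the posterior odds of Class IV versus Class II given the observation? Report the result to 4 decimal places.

0.1174

Posterior odds = (P(Z=i) f_i(x)) / (P(Z=j) f_j(x)); the normalising sum cancels.
Exponential densities:
  f_I = 0.151352
  f_II = 0.0243746
  f_III = 0.00635376
  f_IV = 0.00347424
0.000972786 / 0.00828737 ≈ 0.1174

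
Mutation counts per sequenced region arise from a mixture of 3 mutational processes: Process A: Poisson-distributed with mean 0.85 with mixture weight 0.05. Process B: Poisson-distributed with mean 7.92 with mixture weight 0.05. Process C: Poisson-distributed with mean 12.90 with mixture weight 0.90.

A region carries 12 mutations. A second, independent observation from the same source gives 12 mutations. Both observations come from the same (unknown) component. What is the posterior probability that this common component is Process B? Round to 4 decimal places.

The responsibility of component k is P(Z=k) f_k(x) divided by Σ_j P(Z=j) f_j(x).
Since both observations come from the same component, the likelihood for component k is f_k(x₁)·f_k(x₂).
  f_A = [e^(−0.85)·0.85^12/12! = 1.26923e-10] × [1.26923e-10] = 1.61094e-20
  f_B = [e^(−7.92)·7.92^12/12! = 0.0462118] × [0.0462118] = 0.00213553
  f_C = [e^(−12.90)·12.90^12/12! = 0.110749] × [0.110749] = 0.0122654
Prior × likelihood for each component:
  P(Z=A)·f_A = 0.05 × 1.61094e-20 = 8.05471e-22
  P(Z=B)·f_B = 0.05 × 0.00213553 = 0.000106777
  P(Z=C)·f_C = 0.90 × 0.0122654 = 0.0110389
Denominator: 8.05471e-22 + 0.000106777 + 0.0110389 = 0.0111456
P(Process B | x₁,x₂) = 0.000106777 / 0.0111456 ≈ 0.0096

0.0096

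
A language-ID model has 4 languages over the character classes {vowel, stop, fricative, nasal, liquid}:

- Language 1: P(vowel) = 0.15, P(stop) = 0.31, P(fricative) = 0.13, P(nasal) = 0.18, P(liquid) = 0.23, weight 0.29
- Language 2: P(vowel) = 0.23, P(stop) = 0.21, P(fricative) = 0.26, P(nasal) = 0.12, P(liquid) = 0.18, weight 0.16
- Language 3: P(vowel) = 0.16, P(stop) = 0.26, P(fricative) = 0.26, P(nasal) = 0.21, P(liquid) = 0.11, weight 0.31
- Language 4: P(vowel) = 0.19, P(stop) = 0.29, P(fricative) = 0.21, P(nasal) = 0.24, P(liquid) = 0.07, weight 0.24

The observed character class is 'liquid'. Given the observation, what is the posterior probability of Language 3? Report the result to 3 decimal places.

The responsibility of component k is P(Z=k) f_k(x) divided by Σ_j P(Z=j) f_j(x).
Evaluate each component's likelihood at the observed value:
  f_1 = 0.23
  f_2 = 0.18
  f_3 = 0.11
  f_4 = 0.07
Weight by the priors:
  P(Z=1)·f_1 = 0.29 × 0.23 = 0.0667
  P(Z=2)·f_2 = 0.16 × 0.18 = 0.0288
  P(Z=3)·f_3 = 0.31 × 0.11 = 0.0341
  P(Z=4)·f_4 = 0.24 × 0.07 = 0.0168
Normaliser: 0.0667 + 0.0288 + 0.0341 + 0.0168 = 0.1464
P(Language 3 | 'liquid') = 0.0341 / 0.1464 ≈ 0.233

0.233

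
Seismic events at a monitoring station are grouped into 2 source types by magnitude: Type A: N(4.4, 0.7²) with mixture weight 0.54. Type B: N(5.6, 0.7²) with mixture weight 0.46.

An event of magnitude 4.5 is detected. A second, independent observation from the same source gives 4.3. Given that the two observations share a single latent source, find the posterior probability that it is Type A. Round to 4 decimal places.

P(component k | x) = π_k·f_k(x) / marginal(x), where marginal(x) = Σ_j π_j·f_j(x).
Since both observations come from the same component, the likelihood for component k is f_k(x₁)·f_k(x₂).
  L_A = [0.564132] × [0.564132] = 0.318244
  L_B = [0.165803] × [0.101596] = 0.0168448
Multiply by the mixture weights:
  π_A·L_A = 0.54 × 0.318244 = 0.171852
  π_B·L_B = 0.46 × 0.0168448 = 0.00774863
Marginal: 0.171852 + 0.00774863 = 0.179601
P(Type A | x₁,x₂) = 0.171852 / 0.179601 ≈ 0.9569

0.9569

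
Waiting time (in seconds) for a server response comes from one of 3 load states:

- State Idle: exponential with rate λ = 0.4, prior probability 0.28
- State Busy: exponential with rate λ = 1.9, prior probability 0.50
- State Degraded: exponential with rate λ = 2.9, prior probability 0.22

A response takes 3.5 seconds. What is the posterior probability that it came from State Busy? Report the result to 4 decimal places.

Apply Bayes' rule: the posterior for each component is proportional to its prior times its likelihood at x.
Component likelihoods at x = 3.5 seconds:
  L_Idle = 0.0986388
  L_Busy = 0.00245864
  L_Degraded = 0.000113321
Prior × likelihood for each component:
  π_Idle·L_Idle = 0.28 × 0.0986388 = 0.0276189
  π_Busy·L_Busy = 0.50 × 0.00245864 = 0.00122932
  π_Degraded·L_Degraded = 0.22 × 0.000113321 = 2.49305e-05
Sum: 0.0276189 + 0.00122932 + 2.49305e-05 = 0.0288731
P(State Busy | the observation) = 0.00122932 / 0.0288731 ≈ 0.0426

0.0426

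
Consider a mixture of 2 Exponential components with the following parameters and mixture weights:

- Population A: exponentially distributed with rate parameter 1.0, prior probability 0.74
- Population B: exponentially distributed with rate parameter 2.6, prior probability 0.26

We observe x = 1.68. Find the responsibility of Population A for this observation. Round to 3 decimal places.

0.942

The responsibility of component k is π_k f_k(x) divided by Σ_j π_j f_j(x).
Evaluate each component's likelihood at the observed value:
  L_A = 1.0·e^(−1.0·1.68) = 1.0·e^(−1.6800) = 0.186374
  L_B = 2.6·e^(−2.6·1.68) = 2.6·e^(−4.3680) = 0.0329591
Multiply by the mixture weights:
  π_A·L_A = 0.74 × 0.186374 = 0.137917
  π_B·L_B = 0.26 × 0.0329591 = 0.00856936
Marginal: 0.137917 + 0.00856936 = 0.146486
Responsibility of Population A: 0.137917 / 0.146486 ≈ 0.942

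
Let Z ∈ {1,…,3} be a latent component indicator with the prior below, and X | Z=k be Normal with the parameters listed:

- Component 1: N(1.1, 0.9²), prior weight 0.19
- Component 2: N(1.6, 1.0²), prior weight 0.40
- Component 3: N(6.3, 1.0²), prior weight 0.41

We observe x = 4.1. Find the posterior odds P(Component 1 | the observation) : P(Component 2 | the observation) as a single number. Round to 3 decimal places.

0.046

Since P(k|x) ∝ π_k f_k(x), the posterior odds are π_i f_i(x) / (π_j f_j(x)).
Evaluate each component's likelihood at the observed value:
  L_1 = 0.00171364
  L_2 = 0.0175283
  L_3 = 0.0354746
0.000325592 / 0.00701132 ≈ 0.046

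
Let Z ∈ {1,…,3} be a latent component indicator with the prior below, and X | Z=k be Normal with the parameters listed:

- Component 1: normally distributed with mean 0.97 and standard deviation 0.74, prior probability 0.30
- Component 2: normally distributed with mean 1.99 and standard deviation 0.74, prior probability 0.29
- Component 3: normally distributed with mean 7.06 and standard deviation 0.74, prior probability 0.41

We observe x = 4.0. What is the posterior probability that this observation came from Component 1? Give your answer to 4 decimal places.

0.0093

Apply Bayes' rule: the posterior for each component is proportional to its prior times its likelihood at x.
Normal densities:
  L_1 = 0.000123325
  L_2 = 0.0134773
  L_3 = 0.000104377
Multiply by the mixture weights:
  π_1·L_1 = 0.30 × 0.000123325 = 3.69976e-05
  π_2·L_2 = 0.29 × 0.0134773 = 0.00390842
  π_3·L_3 = 0.41 × 0.000104377 = 4.27944e-05
Evidence: 3.69976e-05 + 0.00390842 + 4.27944e-05 = 0.00398821
Responsibility of Component 1: 3.69976e-05 / 0.00398821 ≈ 0.0093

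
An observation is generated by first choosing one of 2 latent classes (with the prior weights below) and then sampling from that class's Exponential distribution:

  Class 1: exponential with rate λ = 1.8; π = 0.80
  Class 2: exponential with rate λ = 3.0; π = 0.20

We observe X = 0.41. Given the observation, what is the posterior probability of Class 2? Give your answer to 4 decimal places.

Posterior ∝ prior × likelihood, so P(k | x) ∝ P(Z=k) f_k(x); normalise over all components.
Evaluate each component's likelihood at the observed value:
  f_1 = 0.860524
  f_2 = 0.876878
Weight by the priors:
  P(Z=1)·f_1 = 0.80 × 0.860524 = 0.68842
  P(Z=2)·f_2 = 0.20 × 0.876878 = 0.175376
Evidence: 0.68842 + 0.175376 = 0.863795
P(Class 2 | 0.41) = 0.175376 / 0.863795 ≈ 0.2030

0.2030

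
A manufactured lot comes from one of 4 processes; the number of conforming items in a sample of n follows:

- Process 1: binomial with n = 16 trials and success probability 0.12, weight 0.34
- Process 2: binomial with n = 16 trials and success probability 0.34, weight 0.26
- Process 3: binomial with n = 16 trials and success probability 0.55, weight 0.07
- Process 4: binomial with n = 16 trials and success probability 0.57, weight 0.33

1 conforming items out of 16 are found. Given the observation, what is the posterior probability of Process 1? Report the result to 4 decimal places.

Apply Bayes' rule: the posterior for each component is proportional to its prior times its likelihood at x.
Evaluate each component's likelihood at the observed value:
  p_1 = C(16,1)·0.12^1·0.88^15 = 16·0.12·0.146974 = 0.28219
  p_2 = C(16,1)·0.34^1·0.66^15 = 16·0.34·0.00196408 = 0.0106846
  p_3 = C(16,1)·0.55^1·0.45^15 = 16·0.55·6.2833e-06 = 5.5293e-05
  p_4 = C(16,1)·0.57^1·0.43^15 = 16·0.57·3.17707e-06 = 2.89749e-05
Prior × likelihood for each component:
  π_1·p_1 = 0.34 × 0.28219 = 0.0959445
  π_2·p_2 = 0.26 × 0.0106846 = 0.00277799
  π_3·p_3 = 0.07 × 5.5293e-05 = 3.87051e-06
  π_4·p_4 = 0.33 × 2.89749e-05 = 9.56171e-06
Normaliser: 0.0959445 + 0.00277799 + 3.87051e-06 + 9.56171e-06 = 0.098736
Responsibility of Process 1: 0.0959445 / 0.098736 ≈ 0.9717

0.9717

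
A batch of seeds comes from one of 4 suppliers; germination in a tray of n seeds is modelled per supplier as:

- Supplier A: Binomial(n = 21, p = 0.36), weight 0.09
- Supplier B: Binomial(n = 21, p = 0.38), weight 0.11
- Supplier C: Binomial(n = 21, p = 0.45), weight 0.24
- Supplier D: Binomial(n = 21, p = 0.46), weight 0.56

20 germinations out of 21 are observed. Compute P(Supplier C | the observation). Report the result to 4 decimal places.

The responsibility of component k is w_k f_k(x) divided by Σ_j w_j f_j(x).
Binomial probabilities:
  p_A = 1.79659e-08
  p_B = 5.13196e-08
  p_C = 1.33916e-06
  p_D = 2.04066e-06
Weight by the priors:
  w_A·p_A = 0.09 × 1.79659e-08 = 1.61693e-09
  w_B·p_B = 0.11 × 5.13196e-08 = 5.64515e-09
  w_C·p_C = 0.24 × 1.33916e-06 = 3.21398e-07
  w_D·p_D = 0.56 × 2.04066e-06 = 1.14277e-06
Normaliser: 1.61693e-09 + 5.64515e-09 + 3.21398e-07 + 1.14277e-06 = 1.47143e-06
So the posterior for Supplier C is 3.21398e-07 / 1.47143e-06 ≈ 0.2184.

0.2184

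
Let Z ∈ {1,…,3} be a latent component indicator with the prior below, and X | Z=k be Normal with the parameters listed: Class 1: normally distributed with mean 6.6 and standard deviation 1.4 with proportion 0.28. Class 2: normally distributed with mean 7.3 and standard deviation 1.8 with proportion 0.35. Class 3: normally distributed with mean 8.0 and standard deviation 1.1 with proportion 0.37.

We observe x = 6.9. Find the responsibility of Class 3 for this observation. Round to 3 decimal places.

Apply Bayes' rule: the posterior for each component is proportional to its prior times its likelihood at x.
Normal densities:
  L_1 = (1/(1.4·√(2π)))·exp(−(6.9−6.6)²/(2·1.4²)) = 0.284959·exp(-0.02296) = 0.278491
  L_2 = (1/(1.8·√(2π)))·exp(−(6.9−7.3)²/(2·1.8²)) = 0.221635·exp(-0.02469) = 0.216229
  L_3 = (1/(1.1·√(2π)))·exp(−(6.9−8.0)²/(2·1.1²)) = 0.362675·exp(-0.50000) = 0.219973
Weight by the priors:
  π_1·L_1 = 0.28 × 0.278491 = 0.0779774
  π_2·L_2 = 0.35 × 0.216229 = 0.0756802
  π_3·L_3 = 0.37 × 0.219973 = 0.0813902
Marginal: 0.0779774 + 0.0756802 + 0.0813902 = 0.235048
So the posterior for Class 3 is 0.0813902 / 0.235048 ≈ 0.346.

0.346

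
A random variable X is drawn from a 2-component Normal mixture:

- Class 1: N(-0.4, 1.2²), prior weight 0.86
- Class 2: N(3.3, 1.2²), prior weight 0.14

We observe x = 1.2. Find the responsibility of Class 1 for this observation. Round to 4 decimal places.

0.9211

Apply Bayes' rule: the posterior for each component is proportional to its prior times its likelihood at x.
Evaluate each component's likelihood at the observed value:
  f_1 = (1/(1.2·√(2π)))·exp(−(1.2−-0.4)²/(2·1.2²)) = 0.332452·exp(-0.88889) = 0.136675
  f_2 = (1/(1.2·√(2π)))·exp(−(1.2−3.3)²/(2·1.2²)) = 0.332452·exp(-1.53125) = 0.0718978
Prior × likelihood for each component:
  w_1·f_1 = 0.86 × 0.136675 = 0.117541
  w_2·f_2 = 0.14 × 0.0718978 = 0.0100657
Evidence: 0.117541 + 0.0100657 = 0.127606
P(Class 1 | data) ≈ 0.9211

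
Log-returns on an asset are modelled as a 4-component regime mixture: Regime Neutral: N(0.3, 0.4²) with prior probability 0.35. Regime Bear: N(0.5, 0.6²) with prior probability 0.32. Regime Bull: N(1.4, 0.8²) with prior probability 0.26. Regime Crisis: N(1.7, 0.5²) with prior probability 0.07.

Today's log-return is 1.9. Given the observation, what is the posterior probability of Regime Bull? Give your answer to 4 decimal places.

P(component k | x) = π_k·f_k(x) / marginal(x), where marginal(x) = Σ_j π_j·f_j(x).
Component likelihoods at x = 1.9:
  L_Neutral = (1/(0.4·√(2π)))·exp(−(1.9−0.3)²/(2·0.4²)) = 0.997356·exp(-8.00000) = 0.000334576
  L_Bear = (1/(0.6·√(2π)))·exp(−(1.9−0.5)²/(2·0.6²)) = 0.664904·exp(-2.72222) = 0.0437031
  L_Bull = (1/(0.8·√(2π)))·exp(−(1.9−1.4)²/(2·0.8²)) = 0.498678·exp(-0.19531) = 0.410201
  L_Crisis = (1/(0.5·√(2π)))·exp(−(1.9−1.7)²/(2·0.5²)) = 0.797885·exp(-0.08000) = 0.73654
Weight by the priors:
  π_Neutral·L_Neutral = 0.35 × 0.000334576 = 0.000117101
  π_Bear·L_Bear = 0.32 × 0.0437031 = 0.013985
  π_Bull·L_Bull = 0.26 × 0.410201 = 0.106652
  π_Crisis·L_Crisis = 0.07 × 0.73654 = 0.0515578
Denominator: 0.000117101 + 0.013985 + 0.106652 + 0.0515578 = 0.172312
So the posterior for Regime Bull is 0.106652 / 0.172312 ≈ 0.6189.

0.6189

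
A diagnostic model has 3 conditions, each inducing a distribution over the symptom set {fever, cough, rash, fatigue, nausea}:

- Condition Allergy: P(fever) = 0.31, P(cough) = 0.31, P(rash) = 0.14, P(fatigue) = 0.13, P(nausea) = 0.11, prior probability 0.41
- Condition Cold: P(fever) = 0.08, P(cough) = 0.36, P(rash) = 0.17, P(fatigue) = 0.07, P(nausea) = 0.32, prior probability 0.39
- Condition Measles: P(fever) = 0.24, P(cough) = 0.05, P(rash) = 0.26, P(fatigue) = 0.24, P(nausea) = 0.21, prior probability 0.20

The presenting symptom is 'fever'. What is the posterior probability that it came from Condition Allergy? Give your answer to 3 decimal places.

0.616

By Bayes' theorem, P(k | x) = π_k f_k(x) / Σ_j π_j f_j(x).
Evaluate each component's likelihood at the observed value:
  f_Allergy = P(fever | comp) = 0.31
  f_Cold = P(fever | comp) = 0.08
  f_Measles = P(fever | comp) = 0.24
Prior × likelihood for each component:
  π_Allergy·f_Allergy = 0.41 × 0.31 = 0.1271
  π_Cold·f_Cold = 0.39 × 0.08 = 0.0312
  π_Measles·f_Measles = 0.20 × 0.24 = 0.048
Normaliser: 0.1271 + 0.0312 + 0.048 = 0.2063
P(Condition Allergy | x) = 0.1271 / 0.2063 ≈ 0.616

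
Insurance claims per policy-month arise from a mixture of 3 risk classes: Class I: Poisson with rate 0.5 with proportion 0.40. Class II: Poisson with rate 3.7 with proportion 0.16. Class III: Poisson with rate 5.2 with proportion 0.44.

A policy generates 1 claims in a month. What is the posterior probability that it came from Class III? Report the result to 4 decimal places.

By Bayes' theorem, P(k | x) = P(Z=k) f_k(x) / Σ_j P(Z=j) f_j(x).
Component likelihoods at x = 1 claims:
  f_I = e^(−0.5)·0.5^1/1! = 0.303265
  f_II = e^(−3.7)·3.7^1/1! = 0.091477
  f_III = e^(−5.2)·5.2^1/1! = 0.0286861
Weight by the priors:
  P(Z=I)·f_I = 0.40 × 0.303265 = 0.121306
  P(Z=II)·f_II = 0.16 × 0.091477 = 0.0146363
  P(Z=III)·f_III = 0.44 × 0.0286861 = 0.0126219
Denominator: 0.121306 + 0.0146363 + 0.0126219 = 0.148564
P(Class III | the observation) = 0.0126219 / 0.148564 ≈ 0.0850

0.0850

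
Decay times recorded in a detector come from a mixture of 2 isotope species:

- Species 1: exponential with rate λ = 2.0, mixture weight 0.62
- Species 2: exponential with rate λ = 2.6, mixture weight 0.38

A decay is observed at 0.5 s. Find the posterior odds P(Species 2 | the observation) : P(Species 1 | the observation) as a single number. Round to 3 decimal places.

0.590

Only the two components matter; the odds are (π_i f_i(x)) / (π_j f_j(x)).
Evaluate each component's likelihood at the observed value:
  p_1 = 0.735759
  p_2 = 0.708583
0.269261 / 0.456171 ≈ 0.590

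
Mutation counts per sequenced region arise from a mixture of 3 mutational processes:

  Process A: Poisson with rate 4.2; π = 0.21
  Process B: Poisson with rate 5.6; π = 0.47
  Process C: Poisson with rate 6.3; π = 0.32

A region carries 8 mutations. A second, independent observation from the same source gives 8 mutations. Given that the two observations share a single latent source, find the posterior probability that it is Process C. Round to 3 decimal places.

The responsibility of component k is w_k f_k(x) divided by Σ_j w_j f_j(x).
Since both observations come from the same component, the likelihood for component k is f_k(x₁)·f_k(x₂).
  p_A = [0.0360111] × [0.0360111] = 0.0012968
  p_B = [0.0887022] × [0.0887022] = 0.00786809
  p_C = [0.113018] × [0.113018] = 0.0127731
Weight by the priors:
  w_A·p_A = 0.21 × 0.0012968 = 0.000272329
  w_B·p_B = 0.47 × 0.00786809 = 0.003698
  w_C·p_C = 0.32 × 0.0127731 = 0.0040874
Marginal: 0.000272329 + 0.003698 + 0.0040874 = 0.00805773
P(Process C | x) = 0.0040874 / 0.00805773 ≈ 0.507

0.507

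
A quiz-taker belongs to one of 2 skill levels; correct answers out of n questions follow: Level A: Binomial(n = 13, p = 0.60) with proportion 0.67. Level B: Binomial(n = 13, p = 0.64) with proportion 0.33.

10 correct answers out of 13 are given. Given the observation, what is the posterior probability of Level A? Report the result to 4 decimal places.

0.5936

By Bayes' theorem, P(k | x) = π_k f_k(x) / Σ_j π_j f_j(x).
Evaluate each component's likelihood at the observed value:
  L_A = C(13,10)·0.60^10·0.40^3 = 286·0.00604662·0.064 = 0.110677
  L_B = C(13,10)·0.64^10·0.36^3 = 286·0.0115292·0.046656 = 0.153841
Prior × likelihood for each component:
  π_A·L_A = 0.67 × 0.110677 = 0.0741538
  π_B·L_B = 0.33 × 0.153841 = 0.0507677
Normaliser: 0.0741538 + 0.0507677 = 0.124921
P(Level A | x) ≈ 0.5936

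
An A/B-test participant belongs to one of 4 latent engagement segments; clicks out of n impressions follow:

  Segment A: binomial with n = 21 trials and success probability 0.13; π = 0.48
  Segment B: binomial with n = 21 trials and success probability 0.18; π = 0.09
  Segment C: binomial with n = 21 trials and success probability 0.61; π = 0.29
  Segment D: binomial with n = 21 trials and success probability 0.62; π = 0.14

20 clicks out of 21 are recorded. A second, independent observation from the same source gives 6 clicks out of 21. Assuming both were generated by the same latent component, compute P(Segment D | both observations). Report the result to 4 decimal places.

P(component k | x) = w_k·f_k(x) / marginal(x), where marginal(x) = Σ_j w_j·f_j(x).
Since both observations come from the same component, the likelihood for component k is f_k(x₁)·f_k(x₂).
  f_A = [3.47221e-17] × [0.032431] = 1.12607e-18
  f_B = [2.19525e-14] × [0.0940491] = 2.06461e-15
  f_C = [0.000416755] × [0.00205334] = 8.55737e-07
  f_D = [0.00056213] × [0.00153326] = 8.61891e-07
Unnormalised posteriors:
  w_A·f_A = 0.48 × 1.12607e-18 = 5.40515e-19
  w_B·f_B = 0.09 × 2.06461e-15 = 1.85815e-16
  w_C·f_C = 0.29 × 8.55737e-07 = 2.48164e-07
  w_D·f_D = 0.14 × 8.61891e-07 = 1.20665e-07
Sum: 5.40515e-19 + 1.85815e-16 + 2.48164e-07 + 1.20665e-07 = 3.68829e-07
So the posterior for Segment D is 1.20665e-07 / 3.68829e-07 ≈ 0.3272.

0.3272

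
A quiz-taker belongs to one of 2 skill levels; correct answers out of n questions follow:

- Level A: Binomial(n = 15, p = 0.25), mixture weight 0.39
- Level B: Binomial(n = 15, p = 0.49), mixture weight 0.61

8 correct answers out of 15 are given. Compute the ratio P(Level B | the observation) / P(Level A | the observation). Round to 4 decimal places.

22.9021

Posterior odds = (π_i f_i(x)) / (π_j f_j(x)); the normalising sum cancels.
Component likelihoods at x = 8 correct answers out of 15:
  L_A = C(15,8)·0.25^8·0.75^7 = 6435·1.52588e-05·0.133484 = 0.0131068
  L_B = C(15,8)·0.49^8·0.51^7 = 6435·0.00332329·0.00897411 = 0.191915
Odds = (0.61/0.39) × (0.191915/0.0131068) = 1.5641 × 14.6424 ≈ 22.9021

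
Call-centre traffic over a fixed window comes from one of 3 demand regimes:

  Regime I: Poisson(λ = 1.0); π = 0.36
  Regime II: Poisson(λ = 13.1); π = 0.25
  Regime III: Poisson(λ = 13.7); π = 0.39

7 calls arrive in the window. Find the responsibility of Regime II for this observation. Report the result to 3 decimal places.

0.460

By Bayes' theorem, P(k | x) = π_k f_k(x) / Σ_j π_j f_j(x).
Poisson probabilities:
  p_I = 7.2992e-05
  p_II = 0.0268665
  p_III = 0.0201734
Prior × likelihood for each component:
  π_I·p_I = 0.36 × 7.2992e-05 = 2.62771e-05
  π_II·p_II = 0.25 × 0.0268665 = 0.00671662
  π_III·p_III = 0.39 × 0.0201734 = 0.00786762
Evidence: 2.62771e-05 + 0.00671662 + 0.00786762 = 0.0146105
So the posterior for Regime II is 0.00671662 / 0.0146105 ≈ 0.460.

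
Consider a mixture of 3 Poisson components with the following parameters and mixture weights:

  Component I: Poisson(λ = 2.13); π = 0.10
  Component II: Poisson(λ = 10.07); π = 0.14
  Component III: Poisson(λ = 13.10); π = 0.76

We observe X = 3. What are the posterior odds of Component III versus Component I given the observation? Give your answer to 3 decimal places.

Posterior odds = (w_i f_i(x)) / (w_j f_j(x)); the normalising sum cancels.
Component likelihoods at x = 3:
  p_I = 0.191399
  p_II = 0.0072043
  p_III = 0.000766311
Posterior odds = (w_III·p_III) / (w_I·p_I) = (0.76·0.000766311) / (0.10·0.191399) = 0.000582396 / 0.0191399 ≈ 0.030

0.030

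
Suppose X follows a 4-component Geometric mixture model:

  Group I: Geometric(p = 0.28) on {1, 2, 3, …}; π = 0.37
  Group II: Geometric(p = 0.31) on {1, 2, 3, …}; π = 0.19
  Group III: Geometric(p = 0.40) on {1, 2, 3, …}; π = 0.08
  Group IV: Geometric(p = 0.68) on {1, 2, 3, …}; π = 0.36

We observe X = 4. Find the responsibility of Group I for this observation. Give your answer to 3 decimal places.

Posterior ∝ prior × likelihood, so P(k | x) ∝ P(Z=k) f_k(x); normalise over all components.
Component likelihoods at x = 4:
  L_I = 0.104509
  L_II = 0.101838
  L_III = 0.0864
  L_IV = 0.0222822
Unnormalised posteriors:
  P(Z=I)·L_I = 0.37 × 0.104509 = 0.0386685
  P(Z=II)·L_II = 0.19 × 0.101838 = 0.0193492
  P(Z=III)·L_III = 0.08 × 0.0864 = 0.006912
  P(Z=IV)·L_IV = 0.36 × 0.0222822 = 0.00802161
Normaliser: 0.0386685 + 0.0193492 + 0.006912 + 0.00802161 = 0.0729513
So the posterior for Group I is 0.0386685 / 0.0729513 ≈ 0.530.

0.530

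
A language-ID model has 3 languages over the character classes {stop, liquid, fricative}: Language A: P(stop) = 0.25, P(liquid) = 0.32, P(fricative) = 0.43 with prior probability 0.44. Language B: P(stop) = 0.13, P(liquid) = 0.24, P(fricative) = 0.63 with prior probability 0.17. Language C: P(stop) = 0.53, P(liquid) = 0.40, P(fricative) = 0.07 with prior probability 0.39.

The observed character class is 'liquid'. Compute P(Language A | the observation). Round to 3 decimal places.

P(component k | x) = w_k·f_k(x) / marginal(x), where marginal(x) = Σ_j w_j·f_j(x).
Component likelihoods at x = 'liquid':
  L_A = P(liquid | comp) = 0.32
  L_B = P(liquid | comp) = 0.24
  L_C = P(liquid | comp) = 0.40
Prior × likelihood for each component:
  w_A·L_A = 0.44 × 0.32 = 0.1408
  w_B·L_B = 0.17 × 0.24 = 0.0408
  w_C·L_C = 0.39 × 0.4 = 0.156
Marginal: 0.1408 + 0.0408 + 0.156 = 0.3376
Responsibility of Language A: 0.1408 / 0.3376 ≈ 0.417

0.417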